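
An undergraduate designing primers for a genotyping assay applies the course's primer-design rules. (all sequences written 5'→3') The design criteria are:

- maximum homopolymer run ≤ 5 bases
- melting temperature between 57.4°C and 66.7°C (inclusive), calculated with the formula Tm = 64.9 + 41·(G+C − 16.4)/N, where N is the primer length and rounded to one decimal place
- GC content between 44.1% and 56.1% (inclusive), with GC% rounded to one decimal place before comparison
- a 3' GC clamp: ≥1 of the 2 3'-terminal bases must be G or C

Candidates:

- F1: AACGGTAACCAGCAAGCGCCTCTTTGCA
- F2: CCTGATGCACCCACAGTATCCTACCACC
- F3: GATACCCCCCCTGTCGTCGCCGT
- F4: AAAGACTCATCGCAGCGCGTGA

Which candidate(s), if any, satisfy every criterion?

F1 only.

F1 (28 nt, A=8 T=5 G=6 C=9): longest run = 3 ✓; Tm = 64.9 + 41·(15 − 16.4)/28 = 62.9°C ✓; GC 15/28 = 53.6% ✓; 3' end CA has 1 G/C ✓ — passes.
F2 (28 nt, A=7 T=5 G=3 C=13): longest run = 3 ✓; Tm = 64.9 + 41·(16 − 16.4)/28 = 64.3°C ✓; GC 16/28 = 57.1%, outside 44.1–56.1% ✗; 3' end CC has 2 G/C ✓ — fails.
F3 (23 nt, A=2 T=5 G=5 C=11): longest run = 7, exceeds 5 ✗; Tm = 64.9 + 41·(16 − 16.4)/23 = 64.2°C ✓; GC 16/23 = 69.6%, outside 44.1–56.1% ✗; 3' end GT has 1 G/C ✓ — fails.
F4 (22 nt, A=7 T=3 G=6 C=6): longest run = 3 ✓; Tm = 64.9 + 41·(12 − 16.4)/22 = 56.7°C, outside 57.4–66.7°C ✗; GC 12/22 = 54.5% ✓; 3' end GA has 1 G/C ✓ — fails.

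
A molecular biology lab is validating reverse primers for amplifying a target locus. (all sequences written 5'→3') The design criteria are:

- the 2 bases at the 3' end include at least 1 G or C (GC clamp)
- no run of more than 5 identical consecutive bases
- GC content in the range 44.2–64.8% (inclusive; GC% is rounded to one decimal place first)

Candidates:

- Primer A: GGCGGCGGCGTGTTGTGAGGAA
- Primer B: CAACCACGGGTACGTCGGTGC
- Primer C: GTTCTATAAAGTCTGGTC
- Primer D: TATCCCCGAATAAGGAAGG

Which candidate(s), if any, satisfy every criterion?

Primer D only.

Primer A (22 nt, A=3 T=4 G=12 C=3): 3' end AA has 0 G/C, need ≥1 ✗; longest run = 2 ✓; GC 15/22 = 68.2%, outside 44.2–64.8% ✗ — fails.
Primer B (21 nt, A=4 T=3 G=7 C=7): 3' end GC has 2 G/C ✓; longest run = 3 ✓; GC 14/21 = 66.7%, outside 44.2–64.8% ✗ — fails.
Primer C (18 nt, A=4 T=7 G=4 C=3): 3' end TC has 1 G/C ✓; longest run = 3 ✓; GC 7/18 = 38.9%, outside 44.2–64.8% ✗ — fails.
Primer D (19 nt, A=7 T=3 G=5 C=4): 3' end GG has 2 G/C ✓; longest run = 4 ✓; GC 9/19 = 47.4% ✓ — passes.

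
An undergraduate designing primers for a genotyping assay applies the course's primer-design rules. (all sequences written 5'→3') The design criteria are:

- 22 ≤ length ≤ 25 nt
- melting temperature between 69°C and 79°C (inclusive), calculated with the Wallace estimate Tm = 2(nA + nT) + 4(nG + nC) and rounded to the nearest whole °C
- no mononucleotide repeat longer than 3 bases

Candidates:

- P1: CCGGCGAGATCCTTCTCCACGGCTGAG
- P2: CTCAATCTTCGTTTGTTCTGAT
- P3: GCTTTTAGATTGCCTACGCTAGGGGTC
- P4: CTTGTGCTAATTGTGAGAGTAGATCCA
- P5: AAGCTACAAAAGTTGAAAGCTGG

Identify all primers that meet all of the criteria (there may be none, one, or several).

None of the candidates satisfy all criteria.

P1 (27 nt, A=4 T=5 G=8 C=10): length 27, outside 22–25 ✗; Tm = 2·9 + 4·18 = 90°C, outside 69–79°C ✗; longest run = 2 ✓ — fails.
P2 (22 nt, A=3 T=11 G=3 C=5): length 22 ✓; Tm = 2·14 + 4·8 = 60°C, outside 69–79°C ✗; longest run = 3 ✓ — fails.
P3 (27 nt, A=4 T=9 G=8 C=6): length 27, outside 22–25 ✗; Tm = 2·13 + 4·14 = 82°C, outside 69–79°C ✗; longest run = 4, exceeds 3 ✗ — fails.
P4 (27 nt, A=7 T=9 G=7 C=4): length 27, outside 22–25 ✗; Tm = 2·16 + 4·11 = 76°C ✓; longest run = 2 ✓ — fails.
P5 (23 nt, A=10 T=4 G=6 C=3): length 23 ✓; Tm = 2·14 + 4·9 = 64°C, outside 69–79°C ✗; longest run = 4, exceeds 3 ✗ — fails.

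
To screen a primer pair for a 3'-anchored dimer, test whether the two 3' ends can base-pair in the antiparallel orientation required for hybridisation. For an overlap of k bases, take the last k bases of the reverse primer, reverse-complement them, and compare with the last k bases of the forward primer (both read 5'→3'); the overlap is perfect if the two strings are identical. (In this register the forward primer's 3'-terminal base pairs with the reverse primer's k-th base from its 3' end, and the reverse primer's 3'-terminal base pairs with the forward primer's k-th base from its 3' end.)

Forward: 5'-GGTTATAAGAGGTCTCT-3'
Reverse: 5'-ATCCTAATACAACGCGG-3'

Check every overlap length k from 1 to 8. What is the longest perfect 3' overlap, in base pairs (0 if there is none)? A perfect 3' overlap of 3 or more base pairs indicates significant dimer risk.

Longest perfect overlap: 0 complementary base pairs; below the dimer-risk threshold (threshold 3).

Last 8 bases (5'→3') — forward …AGGTCTCT, reverse …CAACGCGG.
Reverse complement of the reverse primer's last 8 bases: CCGCGTTG; its first k bases are the reverse complement of the reverse primer's last k bases, so a perfect k-base overlap needs the forward primer's last k bases to equal them.
Comparing (forward last k vs required): k=1: T vs C ✗; k=2: CT vs CC ✗; k=3: TCT vs CCG ✗; k=4: CTCT vs CCGC ✗; k=5: TCTCT vs CCGCG ✗; k=6: GTCTCT vs CCGCGT ✗; k=7: GGTCTCT vs CCGCGTT ✗; k=8: AGGTCTCT vs CCGCGTTG ✗.
No overlap length from 1 to 8 is perfect, so the longest perfect 3' overlap is 0.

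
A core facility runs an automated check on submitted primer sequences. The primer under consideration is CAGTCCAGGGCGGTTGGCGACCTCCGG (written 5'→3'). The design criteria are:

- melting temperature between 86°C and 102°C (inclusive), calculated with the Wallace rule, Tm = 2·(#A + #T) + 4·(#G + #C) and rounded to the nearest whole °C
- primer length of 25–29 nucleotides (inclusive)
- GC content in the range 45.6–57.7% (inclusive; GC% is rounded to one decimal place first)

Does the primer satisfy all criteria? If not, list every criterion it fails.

Base counts: A=3, T=4, G=11, C=9 (length 27).
Tm: Tm = 2·7 + 4·20 = 94°C ✓
length: length 27 ✓
GC content: GC 20/27 = 74.1%, outside 45.6–57.7% ✗

Fails: GC content.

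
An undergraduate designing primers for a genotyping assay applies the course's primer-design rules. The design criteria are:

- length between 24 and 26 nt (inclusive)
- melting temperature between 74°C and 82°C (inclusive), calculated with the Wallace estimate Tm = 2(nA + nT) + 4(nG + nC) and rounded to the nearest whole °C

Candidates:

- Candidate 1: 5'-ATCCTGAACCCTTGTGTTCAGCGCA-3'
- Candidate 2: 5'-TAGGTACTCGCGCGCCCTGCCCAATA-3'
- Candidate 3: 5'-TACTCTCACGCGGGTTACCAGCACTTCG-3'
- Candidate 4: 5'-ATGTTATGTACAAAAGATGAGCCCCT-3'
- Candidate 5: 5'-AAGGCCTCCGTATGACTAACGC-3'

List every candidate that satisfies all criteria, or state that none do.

Candidate 1 (25 nt, A=5 T=7 G=5 C=8): length 25 ✓; Tm = 2·12 + 4·13 = 76°C ✓ — passes.
Candidate 2 (26 nt, A=5 T=5 G=6 C=10): length 26 ✓; Tm = 2·10 + 4·16 = 84°C, outside 74–82°C ✗ — fails.
Candidate 3 (28 nt, A=5 T=7 G=6 C=10): length 28, outside 24–26 ✗; Tm = 2·12 + 4·16 = 88°C, outside 74–82°C ✗ — fails.
Candidate 4 (26 nt, A=9 T=7 G=5 C=5): length 26 ✓; Tm = 2·16 + 4·10 = 72°C, outside 74–82°C ✗ — fails.
Candidate 5 (22 nt, A=6 T=4 G=5 C=7): length 22, outside 24–26 ✗; Tm = 2·10 + 4·12 = 68°C, outside 74–82°C ✗ — fails.

Candidate 1 only.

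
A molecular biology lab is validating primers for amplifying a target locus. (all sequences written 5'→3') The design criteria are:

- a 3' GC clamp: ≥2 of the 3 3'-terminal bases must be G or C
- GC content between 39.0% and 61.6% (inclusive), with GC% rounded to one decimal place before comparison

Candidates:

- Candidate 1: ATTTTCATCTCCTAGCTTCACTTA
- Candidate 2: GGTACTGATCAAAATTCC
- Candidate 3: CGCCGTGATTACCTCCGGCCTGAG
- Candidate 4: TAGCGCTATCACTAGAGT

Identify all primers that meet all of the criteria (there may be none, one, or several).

None of the candidates satisfy all criteria.

Candidate 1 (24 nt, A=5 T=11 G=1 C=7): 3' end TTA has 0 G/C, need ≥2 ✗; GC 8/24 = 33.3%, outside 39.0–61.6% ✗ — fails.
Candidate 2 (18 nt, A=6 T=5 G=3 C=4): 3' end TCC has 2 G/C ✓; GC 7/18 = 38.9%, outside 39.0–61.6% ✗ — fails.
Candidate 3 (24 nt, A=3 T=5 G=7 C=9): 3' end GAG has 2 G/C ✓; GC 16/24 = 66.7%, outside 39.0–61.6% ✗ — fails.
Candidate 4 (18 nt, A=5 T=5 G=4 C=4): 3' end AGT has 1 G/C, need ≥2 ✗; GC 8/18 = 44.4% ✓ — fails.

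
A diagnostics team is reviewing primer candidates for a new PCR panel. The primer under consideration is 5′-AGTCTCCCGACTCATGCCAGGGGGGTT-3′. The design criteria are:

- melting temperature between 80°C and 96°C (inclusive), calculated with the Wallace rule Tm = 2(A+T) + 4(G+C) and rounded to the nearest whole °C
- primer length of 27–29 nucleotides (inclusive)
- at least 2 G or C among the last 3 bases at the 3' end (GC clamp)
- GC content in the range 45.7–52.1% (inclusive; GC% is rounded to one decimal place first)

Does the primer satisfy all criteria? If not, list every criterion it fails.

Base counts: A=4, T=6, G=9, C=8 (length 27).
Tm: Tm = 2·10 + 4·17 = 88°C ✓
length: length 27 ✓
GC clamp: 3' end GTT has 1 G/C, need ≥2 ✗
GC content: GC 17/27 = 63.0%, outside 45.7–52.1% ✗

Fails: GC clamp, GC content.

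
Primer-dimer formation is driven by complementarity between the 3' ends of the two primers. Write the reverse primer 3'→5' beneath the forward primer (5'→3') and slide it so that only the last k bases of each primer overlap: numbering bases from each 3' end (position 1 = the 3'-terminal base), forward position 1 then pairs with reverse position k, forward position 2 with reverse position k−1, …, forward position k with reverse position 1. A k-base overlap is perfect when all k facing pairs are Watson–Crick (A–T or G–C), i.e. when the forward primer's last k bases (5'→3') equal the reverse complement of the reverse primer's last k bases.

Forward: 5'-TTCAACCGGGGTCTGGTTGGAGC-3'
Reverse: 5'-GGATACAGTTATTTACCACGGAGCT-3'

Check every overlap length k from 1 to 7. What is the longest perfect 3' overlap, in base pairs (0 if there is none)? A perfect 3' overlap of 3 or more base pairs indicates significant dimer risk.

Longest perfect overlap: 3 complementary base pairs; significant dimer risk (threshold 3).

Last 7 bases (5'→3') — forward …TTGGAGC, reverse …CGGAGCT.
Reverse complement of the reverse primer's last 7 bases: AGCTCCG; its first k bases are the reverse complement of the reverse primer's last k bases, so a perfect k-base overlap needs the forward primer's last k bases to equal them.
Comparing (forward last k vs required): k=1: C vs A ✗; k=2: GC vs AG ✗; k=3: AGC vs AGC ✓; k=4: GAGC vs AGCT ✗; k=5: GGAGC vs AGCTC ✗; k=6: TGGAGC vs AGCTCC ✗; k=7: TTGGAGC vs AGCTCCG ✗.
Only k = 3 is perfect, so the longest perfect 3' overlap is 3.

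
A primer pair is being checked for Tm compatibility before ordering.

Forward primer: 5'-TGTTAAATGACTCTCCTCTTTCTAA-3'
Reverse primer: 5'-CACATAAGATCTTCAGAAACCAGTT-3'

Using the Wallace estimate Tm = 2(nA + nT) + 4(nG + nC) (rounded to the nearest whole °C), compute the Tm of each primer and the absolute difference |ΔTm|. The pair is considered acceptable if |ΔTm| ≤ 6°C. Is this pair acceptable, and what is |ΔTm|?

Forward: A=6 T=11 G=2 C=6 → Tm = 2·17 + 4·8 = 66°C.
Reverse: A=10 T=6 G=3 C=6 → Tm = 2·16 + 4·9 = 68°C.
|ΔTm| = |66 − 68| = 2°C, ≤ 6°C.

|ΔTm| = 2°C; the pair is acceptable.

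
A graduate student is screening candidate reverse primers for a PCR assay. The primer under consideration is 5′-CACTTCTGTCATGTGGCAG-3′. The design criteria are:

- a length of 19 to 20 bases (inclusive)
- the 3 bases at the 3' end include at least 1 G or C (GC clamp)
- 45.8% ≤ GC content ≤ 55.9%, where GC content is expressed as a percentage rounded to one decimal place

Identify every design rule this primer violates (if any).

Base counts: A=3, T=6, G=5, C=5 (length 19).
length: length 19 ✓
GC clamp: 3' end CAG has 2 G/C ✓
GC content: GC 10/19 = 52.6% ✓

Meets all criteria.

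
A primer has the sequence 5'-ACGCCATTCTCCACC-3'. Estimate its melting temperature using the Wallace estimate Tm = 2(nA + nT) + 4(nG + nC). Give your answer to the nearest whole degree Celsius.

48°C

Base counts: A=3, T=3, G=1, C=8 (length 15).
Tm = 2·(3+3) + 4·(1+8) = 2·6 + 4·9 = 12 + 36 = 48°C.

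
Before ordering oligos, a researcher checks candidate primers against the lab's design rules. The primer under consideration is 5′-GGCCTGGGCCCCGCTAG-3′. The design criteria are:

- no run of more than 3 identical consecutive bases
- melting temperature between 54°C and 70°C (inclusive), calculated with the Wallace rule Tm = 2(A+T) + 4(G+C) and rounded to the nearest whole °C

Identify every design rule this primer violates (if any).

Base counts: A=1, T=2, G=7, C=7 (length 17).
homopolymer run: longest run = 4, exceeds 3 ✗
Tm: Tm = 2·3 + 4·14 = 62°C ✓

Fails: homopolymer run.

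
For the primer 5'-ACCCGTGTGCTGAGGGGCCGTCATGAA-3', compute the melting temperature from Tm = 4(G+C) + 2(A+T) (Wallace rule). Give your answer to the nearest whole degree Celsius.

88°C

Base counts: A=5, T=5, G=10, C=7 (length 27).
Tm = 2·(5+5) + 4·(10+7) = 2·10 + 4·17 = 20 + 68 = 88°C.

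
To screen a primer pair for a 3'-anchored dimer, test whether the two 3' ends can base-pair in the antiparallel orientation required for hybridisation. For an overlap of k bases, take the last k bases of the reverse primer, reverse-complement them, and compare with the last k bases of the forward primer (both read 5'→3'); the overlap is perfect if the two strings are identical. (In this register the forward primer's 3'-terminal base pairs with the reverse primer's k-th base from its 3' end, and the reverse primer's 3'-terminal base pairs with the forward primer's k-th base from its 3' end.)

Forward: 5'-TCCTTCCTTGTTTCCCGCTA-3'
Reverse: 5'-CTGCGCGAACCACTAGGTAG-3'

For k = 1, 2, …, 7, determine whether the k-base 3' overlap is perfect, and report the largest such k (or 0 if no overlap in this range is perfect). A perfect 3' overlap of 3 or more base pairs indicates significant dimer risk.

Last 7 bases (5'→3') — forward …CCCGCTA, reverse …TAGGTAG.
Reverse complement of the reverse primer's last 7 bases: CTACCTA; its first k bases are the reverse complement of the reverse primer's last k bases, so a perfect k-base overlap needs the forward primer's last k bases to equal them.
Comparing (forward last k vs required): k=1: A vs C ✗; k=2: TA vs CT ✗; k=3: CTA vs CTA ✓; k=4: GCTA vs CTAC ✗; k=5: CGCTA vs CTACC ✗; k=6: CCGCTA vs CTACCT ✗; k=7: CCCGCTA vs CTACCTA ✗.
Only k = 3 is perfect, so the longest perfect 3' overlap is 3.

Longest perfect overlap: 3 complementary base pairs; significant dimer risk (threshold 3).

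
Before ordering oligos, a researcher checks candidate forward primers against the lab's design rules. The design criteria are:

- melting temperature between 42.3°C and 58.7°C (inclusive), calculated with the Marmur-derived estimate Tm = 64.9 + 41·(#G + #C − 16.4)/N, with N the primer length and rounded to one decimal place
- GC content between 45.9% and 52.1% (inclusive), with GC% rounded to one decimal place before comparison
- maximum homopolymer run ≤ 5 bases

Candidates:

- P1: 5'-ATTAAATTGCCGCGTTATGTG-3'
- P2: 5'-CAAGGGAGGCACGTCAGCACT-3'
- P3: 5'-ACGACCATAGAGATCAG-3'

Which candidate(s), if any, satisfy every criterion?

P3 only.

P1 (21 nt, A=5 T=8 G=5 C=3): Tm = 64.9 + 41·(8 − 16.4)/21 = 48.5°C ✓; GC 8/21 = 38.1%, outside 45.9–52.1% ✗; longest run = 3 ✓ — fails.
P2 (21 nt, A=6 T=2 G=7 C=6): Tm = 64.9 + 41·(13 − 16.4)/21 = 58.3°C ✓; GC 13/21 = 61.9%, outside 45.9–52.1% ✗; longest run = 3 ✓ — fails.
P3 (17 nt, A=7 T=2 G=4 C=4): Tm = 64.9 + 41·(8 − 16.4)/17 = 44.6°C ✓; GC 8/17 = 47.1% ✓; longest run = 2 ✓ — passes.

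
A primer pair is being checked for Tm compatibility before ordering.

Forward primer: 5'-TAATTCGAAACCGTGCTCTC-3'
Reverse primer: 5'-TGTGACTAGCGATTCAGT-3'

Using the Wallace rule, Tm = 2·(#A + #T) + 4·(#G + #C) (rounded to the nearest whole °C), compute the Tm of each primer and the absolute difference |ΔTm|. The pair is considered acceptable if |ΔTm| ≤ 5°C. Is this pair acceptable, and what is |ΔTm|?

|ΔTm| = 6°C; the pair is not acceptable.

Forward: A=5 T=6 G=3 C=6 → Tm = 2·11 + 4·9 = 58°C.
Reverse: A=4 T=6 G=5 C=3 → Tm = 2·10 + 4·8 = 52°C.
|ΔTm| = |58 − 52| = 6°C, > 5°C.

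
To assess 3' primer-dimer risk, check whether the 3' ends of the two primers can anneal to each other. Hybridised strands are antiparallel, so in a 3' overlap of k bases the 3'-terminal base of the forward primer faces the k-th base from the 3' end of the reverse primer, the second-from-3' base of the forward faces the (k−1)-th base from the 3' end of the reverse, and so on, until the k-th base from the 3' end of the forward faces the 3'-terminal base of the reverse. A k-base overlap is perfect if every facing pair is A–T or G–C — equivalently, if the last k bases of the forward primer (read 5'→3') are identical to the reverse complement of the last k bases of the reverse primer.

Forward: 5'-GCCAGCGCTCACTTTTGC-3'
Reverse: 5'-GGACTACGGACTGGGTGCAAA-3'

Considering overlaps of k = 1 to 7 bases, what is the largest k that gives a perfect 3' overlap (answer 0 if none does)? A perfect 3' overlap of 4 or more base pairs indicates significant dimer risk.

Longest perfect overlap: 5 complementary base pairs; significant dimer risk (threshold 4).

Last 7 bases (5'→3') — forward …CTTTTGC, reverse …GTGCAAA.
Reverse complement of the reverse primer's last 7 bases: TTTGCAC; its first k bases are the reverse complement of the reverse primer's last k bases, so a perfect k-base overlap needs the forward primer's last k bases to equal them.
Comparing (forward last k vs required): k=1: C vs T ✗; k=2: GC vs TT ✗; k=3: TGC vs TTT ✗; k=4: TTGC vs TTTG ✗; k=5: TTTGC vs TTTGC ✓; k=6: TTTTGC vs TTTGCA ✗; k=7: CTTTTGC vs TTTGCAC ✗.
Only k = 5 is perfect, so the longest perfect 3' overlap is 5.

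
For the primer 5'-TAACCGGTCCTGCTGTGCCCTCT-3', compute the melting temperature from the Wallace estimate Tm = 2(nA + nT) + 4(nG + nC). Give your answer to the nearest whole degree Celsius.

Base counts: A=2, T=7, G=5, C=9 (length 23).
Tm = 2·(2+7) + 4·(5+9) = 2·9 + 4·14 = 18 + 56 = 74°C.

74°C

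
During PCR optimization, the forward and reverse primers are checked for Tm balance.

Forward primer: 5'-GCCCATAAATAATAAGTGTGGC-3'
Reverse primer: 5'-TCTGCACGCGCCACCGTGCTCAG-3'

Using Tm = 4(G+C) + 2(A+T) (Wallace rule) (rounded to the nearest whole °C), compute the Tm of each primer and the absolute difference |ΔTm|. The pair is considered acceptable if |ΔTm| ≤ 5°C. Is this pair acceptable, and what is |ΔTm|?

|ΔTm| = 16°C; the pair is not acceptable.

Forward: A=8 T=5 G=5 C=4 → Tm = 2·13 + 4·9 = 62°C.
Reverse: A=3 T=4 G=6 C=10 → Tm = 2·7 + 4·16 = 78°C.
|ΔTm| = |62 − 78| = 16°C, > 5°C.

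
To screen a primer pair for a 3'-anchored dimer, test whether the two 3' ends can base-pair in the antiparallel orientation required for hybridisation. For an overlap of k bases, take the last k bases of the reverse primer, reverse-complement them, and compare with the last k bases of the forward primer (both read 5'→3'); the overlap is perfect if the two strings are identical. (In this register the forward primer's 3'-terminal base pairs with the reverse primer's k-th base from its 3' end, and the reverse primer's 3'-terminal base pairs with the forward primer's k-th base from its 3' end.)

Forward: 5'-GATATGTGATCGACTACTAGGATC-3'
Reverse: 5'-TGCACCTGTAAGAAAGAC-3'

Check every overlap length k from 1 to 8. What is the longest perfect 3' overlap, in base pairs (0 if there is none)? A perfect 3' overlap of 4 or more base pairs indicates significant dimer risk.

Longest perfect overlap: 0 complementary base pairs; below the dimer-risk threshold (threshold 4).

Last 8 bases (5'→3') — forward …CTAGGATC, reverse …AGAAAGAC.
Reverse complement of the reverse primer's last 8 bases: GTCTTTCT; its first k bases are the reverse complement of the reverse primer's last k bases, so a perfect k-base overlap needs the forward primer's last k bases to equal them.
Comparing (forward last k vs required): k=1: C vs G ✗; k=2: TC vs GT ✗; k=3: ATC vs GTC ✗; k=4: GATC vs GTCT ✗; k=5: GGATC vs GTCTT ✗; k=6: AGGATC vs GTCTTT ✗; k=7: TAGGATC vs GTCTTTC ✗; k=8: CTAGGATC vs GTCTTTCT ✗.
No overlap length from 1 to 8 is perfect, so the longest perfect 3' overlap is 0.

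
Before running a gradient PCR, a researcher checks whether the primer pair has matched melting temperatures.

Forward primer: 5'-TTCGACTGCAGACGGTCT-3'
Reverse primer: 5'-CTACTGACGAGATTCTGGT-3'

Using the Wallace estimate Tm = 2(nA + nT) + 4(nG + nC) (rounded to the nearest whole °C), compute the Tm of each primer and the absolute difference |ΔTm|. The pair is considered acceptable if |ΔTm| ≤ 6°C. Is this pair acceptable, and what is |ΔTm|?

Forward: A=3 T=5 G=5 C=5 → Tm = 2·8 + 4·10 = 56°C.
Reverse: A=4 T=6 G=5 C=4 → Tm = 2·10 + 4·9 = 56°C.
|ΔTm| = |56 − 56| = 0°C, ≤ 6°C.

|ΔTm| = 0°C; the pair is acceptable.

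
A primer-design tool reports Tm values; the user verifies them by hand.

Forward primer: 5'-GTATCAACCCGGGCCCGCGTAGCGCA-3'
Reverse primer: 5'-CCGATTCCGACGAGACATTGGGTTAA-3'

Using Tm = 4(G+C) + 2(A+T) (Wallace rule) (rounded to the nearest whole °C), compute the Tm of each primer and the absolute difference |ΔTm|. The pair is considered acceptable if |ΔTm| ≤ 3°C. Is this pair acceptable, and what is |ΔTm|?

Forward: A=5 T=3 G=8 C=10 → Tm = 2·8 + 4·18 = 88°C.
Reverse: A=7 T=6 G=7 C=6 → Tm = 2·13 + 4·13 = 78°C.
|ΔTm| = |88 − 78| = 10°C, > 3°C.

|ΔTm| = 10°C; the pair is not acceptable.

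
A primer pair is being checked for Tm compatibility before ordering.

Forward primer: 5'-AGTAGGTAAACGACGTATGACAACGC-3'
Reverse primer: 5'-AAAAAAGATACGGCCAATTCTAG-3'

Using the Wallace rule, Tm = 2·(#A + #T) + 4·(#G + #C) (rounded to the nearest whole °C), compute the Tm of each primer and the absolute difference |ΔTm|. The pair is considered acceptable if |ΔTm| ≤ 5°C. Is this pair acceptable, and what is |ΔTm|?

Forward: A=10 T=4 G=7 C=5 → Tm = 2·14 + 4·12 = 76°C.
Reverse: A=11 T=4 G=4 C=4 → Tm = 2·15 + 4·8 = 62°C.
|ΔTm| = |76 − 62| = 14°C, > 5°C.

|ΔTm| = 14°C; the pair is not acceptable.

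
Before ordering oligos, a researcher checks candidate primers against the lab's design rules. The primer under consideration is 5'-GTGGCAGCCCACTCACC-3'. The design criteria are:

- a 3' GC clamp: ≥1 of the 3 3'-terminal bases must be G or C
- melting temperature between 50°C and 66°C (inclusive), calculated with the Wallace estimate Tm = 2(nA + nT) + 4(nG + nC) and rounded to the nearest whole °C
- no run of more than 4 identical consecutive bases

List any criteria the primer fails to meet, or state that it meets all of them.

Base counts: A=3, T=2, G=4, C=8 (length 17).
GC clamp: 3' end ACC has 2 G/C ✓
Tm: Tm = 2·5 + 4·12 = 58°C ✓
homopolymer run: longest run = 3 ✓

Meets all criteria.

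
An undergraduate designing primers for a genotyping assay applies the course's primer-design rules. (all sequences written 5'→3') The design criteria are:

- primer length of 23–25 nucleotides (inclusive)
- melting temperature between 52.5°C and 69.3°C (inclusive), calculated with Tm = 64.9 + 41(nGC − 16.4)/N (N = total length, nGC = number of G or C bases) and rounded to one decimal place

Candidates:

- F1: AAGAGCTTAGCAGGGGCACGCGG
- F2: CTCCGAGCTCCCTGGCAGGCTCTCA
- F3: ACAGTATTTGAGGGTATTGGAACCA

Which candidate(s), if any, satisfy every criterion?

F1 (23 nt, A=6 T=2 G=10 C=5): length 23 ✓; Tm = 64.9 + 41·(15 − 16.4)/23 = 62.4°C ✓ — passes.
F2 (25 nt, A=3 T=5 G=6 C=11): length 25 ✓; Tm = 64.9 + 41·(17 − 16.4)/25 = 65.9°C ✓ — passes.
F3 (25 nt, A=8 T=7 G=7 C=3): length 25 ✓; Tm = 64.9 + 41·(10 − 16.4)/25 = 54.4°C ✓ — passes.

F1, F2 and F3.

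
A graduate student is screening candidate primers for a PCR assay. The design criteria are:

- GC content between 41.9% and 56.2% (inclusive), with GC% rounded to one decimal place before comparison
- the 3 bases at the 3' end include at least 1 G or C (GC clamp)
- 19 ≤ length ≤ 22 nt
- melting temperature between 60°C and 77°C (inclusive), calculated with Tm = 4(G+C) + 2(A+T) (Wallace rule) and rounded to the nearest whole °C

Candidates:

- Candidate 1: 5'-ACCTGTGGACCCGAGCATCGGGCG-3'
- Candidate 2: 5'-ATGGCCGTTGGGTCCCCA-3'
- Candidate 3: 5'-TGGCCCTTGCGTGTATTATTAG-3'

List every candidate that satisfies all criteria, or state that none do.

Candidate 3 only.

Candidate 1 (24 nt, A=4 T=3 G=9 C=8): GC 17/24 = 70.8%, outside 41.9–56.2% ✗; 3' end GCG has 3 G/C ✓; length 24, outside 19–22 ✗; Tm = 2·7 + 4·17 = 82°C, outside 60–77°C ✗ — fails.
Candidate 2 (18 nt, A=2 T=4 G=6 C=6): GC 12/18 = 66.7%, outside 41.9–56.2% ✗; 3' end CCA has 2 G/C ✓; length 18, outside 19–22 ✗; Tm = 2·6 + 4·12 = 60°C ✓ — fails.
Candidate 3 (22 nt, A=3 T=9 G=6 C=4): GC 10/22 = 45.5% ✓; 3' end TAG has 1 G/C ✓; length 22 ✓; Tm = 2·12 + 4·10 = 64°C ✓ — passes.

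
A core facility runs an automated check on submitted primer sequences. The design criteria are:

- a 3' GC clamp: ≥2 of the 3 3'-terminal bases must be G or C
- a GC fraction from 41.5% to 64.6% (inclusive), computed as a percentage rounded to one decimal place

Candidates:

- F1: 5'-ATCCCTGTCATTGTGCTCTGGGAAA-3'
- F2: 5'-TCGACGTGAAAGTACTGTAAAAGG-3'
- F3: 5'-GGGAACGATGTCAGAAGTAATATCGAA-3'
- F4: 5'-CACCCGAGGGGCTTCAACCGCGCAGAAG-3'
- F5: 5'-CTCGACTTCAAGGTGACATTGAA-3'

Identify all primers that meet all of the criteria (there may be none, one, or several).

F1 (25 nt, A=5 T=8 G=6 C=6): 3' end AAA has 0 G/C, need ≥2 ✗; GC 12/25 = 48.0% ✓ — fails.
F2 (24 nt, A=9 T=5 G=7 C=3): 3' end AGG has 2 G/C ✓; GC 10/24 = 41.7% ✓ — passes.
F3 (27 nt, A=11 T=5 G=8 C=3): 3' end GAA has 1 G/C, need ≥2 ✗; GC 11/27 = 40.7%, outside 41.5–64.6% ✗ — fails.
F4 (28 nt, A=7 T=2 G=9 C=10): 3' end AAG has 1 G/C, need ≥2 ✗; GC 19/28 = 67.9%, outside 41.5–64.6% ✗ — fails.
F5 (23 nt, A=7 T=6 G=5 C=5): 3' end GAA has 1 G/C, need ≥2 ✗; GC 10/23 = 43.5% ✓ — fails.

F2 only.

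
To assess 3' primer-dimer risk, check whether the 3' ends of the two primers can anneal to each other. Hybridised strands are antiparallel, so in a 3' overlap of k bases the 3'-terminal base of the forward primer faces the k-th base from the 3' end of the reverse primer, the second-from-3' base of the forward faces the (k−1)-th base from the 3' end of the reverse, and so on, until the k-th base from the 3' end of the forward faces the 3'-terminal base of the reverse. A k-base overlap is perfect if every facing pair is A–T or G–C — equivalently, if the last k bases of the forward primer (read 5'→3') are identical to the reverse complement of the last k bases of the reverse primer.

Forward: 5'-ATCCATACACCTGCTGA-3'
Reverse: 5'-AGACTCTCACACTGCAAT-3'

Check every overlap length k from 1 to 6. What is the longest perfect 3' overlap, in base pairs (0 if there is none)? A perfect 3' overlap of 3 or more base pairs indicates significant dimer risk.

Last 6 bases (5'→3') — forward …TGCTGA, reverse …TGCAAT.
Reverse complement of the reverse primer's last 6 bases: ATTGCA; its first k bases are the reverse complement of the reverse primer's last k bases, so a perfect k-base overlap needs the forward primer's last k bases to equal them.
Comparing (forward last k vs required): k=1: A vs A ✓; k=2: GA vs AT ✗; k=3: TGA vs ATT ✗; k=4: CTGA vs ATTG ✗; k=5: GCTGA vs ATTGC ✗; k=6: TGCTGA vs ATTGCA ✗.
Only k = 1 is perfect, so the longest perfect 3' overlap is 1.

Longest perfect overlap: 1 complementary base pair; below the dimer-risk threshold (threshold 3).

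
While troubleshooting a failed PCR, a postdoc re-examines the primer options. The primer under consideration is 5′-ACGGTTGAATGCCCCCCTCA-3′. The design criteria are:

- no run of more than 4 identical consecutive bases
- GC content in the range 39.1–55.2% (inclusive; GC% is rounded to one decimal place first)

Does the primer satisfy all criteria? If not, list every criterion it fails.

Base counts: A=4, T=4, G=4, C=8 (length 20).
homopolymer run: longest run = 6, exceeds 4 ✗
GC content: GC 12/20 = 60.0%, outside 39.1–55.2% ✗

Fails: homopolymer run, GC content.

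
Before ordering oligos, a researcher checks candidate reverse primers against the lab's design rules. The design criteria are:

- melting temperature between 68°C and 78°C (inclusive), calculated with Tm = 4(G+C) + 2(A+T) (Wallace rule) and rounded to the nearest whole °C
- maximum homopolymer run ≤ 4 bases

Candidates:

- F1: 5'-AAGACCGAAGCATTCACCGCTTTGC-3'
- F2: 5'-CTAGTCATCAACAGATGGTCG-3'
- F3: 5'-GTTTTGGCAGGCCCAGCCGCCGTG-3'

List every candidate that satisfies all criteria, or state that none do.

F1 only.

F1 (25 nt, A=7 T=5 G=5 C=8): Tm = 2·12 + 4·13 = 76°C ✓; longest run = 3 ✓ — passes.
F2 (21 nt, A=6 T=5 G=5 C=5): Tm = 2·11 + 4·10 = 62°C, outside 68–78°C ✗; longest run = 2 ✓ — fails.
F3 (24 nt, A=2 T=5 G=9 C=8): Tm = 2·7 + 4·17 = 82°C, outside 68–78°C ✗; longest run = 4 ✓ — fails.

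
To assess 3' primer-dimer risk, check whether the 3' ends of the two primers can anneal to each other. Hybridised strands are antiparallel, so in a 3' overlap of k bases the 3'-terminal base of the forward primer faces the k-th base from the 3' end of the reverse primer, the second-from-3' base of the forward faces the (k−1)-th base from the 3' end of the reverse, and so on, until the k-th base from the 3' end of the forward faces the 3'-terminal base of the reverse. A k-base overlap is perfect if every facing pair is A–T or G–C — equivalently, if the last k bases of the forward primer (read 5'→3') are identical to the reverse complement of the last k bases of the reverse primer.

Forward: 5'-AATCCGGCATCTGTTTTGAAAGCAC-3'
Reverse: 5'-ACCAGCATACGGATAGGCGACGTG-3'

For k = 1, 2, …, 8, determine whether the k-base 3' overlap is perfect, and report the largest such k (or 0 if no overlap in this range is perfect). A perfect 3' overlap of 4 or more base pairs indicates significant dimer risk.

Last 8 bases (5'→3') — forward …GAAAGCAC, reverse …GCGACGTG.
Reverse complement of the reverse primer's last 8 bases: CACGTCGC; its first k bases are the reverse complement of the reverse primer's last k bases, so a perfect k-base overlap needs the forward primer's last k bases to equal them.
Comparing (forward last k vs required): k=1: C vs C ✓; k=2: AC vs CA ✗; k=3: CAC vs CAC ✓; k=4: GCAC vs CACG ✗; k=5: AGCAC vs CACGT ✗; k=6: AAGCAC vs CACGTC ✗; k=7: AAAGCAC vs CACGTCG ✗; k=8: GAAAGCAC vs CACGTCGC ✗.
Perfect overlaps at k = 1, 3; the largest is 3.

Longest perfect overlap: 3 complementary base pairs; below the dimer-risk threshold (threshold 4).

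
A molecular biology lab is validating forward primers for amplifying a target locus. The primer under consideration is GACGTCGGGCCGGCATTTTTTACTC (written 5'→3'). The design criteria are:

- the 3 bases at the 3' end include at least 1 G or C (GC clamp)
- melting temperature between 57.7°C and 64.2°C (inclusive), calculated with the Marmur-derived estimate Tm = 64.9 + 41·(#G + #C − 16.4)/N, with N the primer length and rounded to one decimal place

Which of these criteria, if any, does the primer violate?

Base counts: A=3, T=8, G=7, C=7 (length 25).
GC clamp: 3' end CTC has 2 G/C ✓
Tm: Tm = 64.9 + 41·(14 − 16.4)/25 = 61.0°C ✓

Meets all criteria.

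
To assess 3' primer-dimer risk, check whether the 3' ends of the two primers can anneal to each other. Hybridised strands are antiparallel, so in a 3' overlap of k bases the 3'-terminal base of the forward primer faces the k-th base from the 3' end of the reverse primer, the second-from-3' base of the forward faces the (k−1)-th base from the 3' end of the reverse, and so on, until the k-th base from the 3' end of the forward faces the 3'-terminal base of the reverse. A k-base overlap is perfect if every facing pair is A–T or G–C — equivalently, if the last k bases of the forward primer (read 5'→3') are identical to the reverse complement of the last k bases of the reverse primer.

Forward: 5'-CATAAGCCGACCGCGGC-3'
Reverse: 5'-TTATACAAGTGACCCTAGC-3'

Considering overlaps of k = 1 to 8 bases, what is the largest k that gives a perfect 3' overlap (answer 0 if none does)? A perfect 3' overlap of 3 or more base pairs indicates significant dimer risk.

Longest perfect overlap: 2 complementary base pairs; below the dimer-risk threshold (threshold 3).

Last 8 bases (5'→3') — forward …ACCGCGGC, reverse …ACCCTAGC.
Reverse complement of the reverse primer's last 8 bases: GCTAGGGT; its first k bases are the reverse complement of the reverse primer's last k bases, so a perfect k-base overlap needs the forward primer's last k bases to equal them.
Comparing (forward last k vs required): k=1: C vs G ✗; k=2: GC vs GC ✓; k=3: GGC vs GCT ✗; k=4: CGGC vs GCTA ✗; k=5: GCGGC vs GCTAG ✗; k=6: CGCGGC vs GCTAGG ✗; k=7: CCGCGGC vs GCTAGGG ✗; k=8: ACCGCGGC vs GCTAGGGT ✗.
Only k = 2 is perfect, so the longest perfect 3' overlap is 2.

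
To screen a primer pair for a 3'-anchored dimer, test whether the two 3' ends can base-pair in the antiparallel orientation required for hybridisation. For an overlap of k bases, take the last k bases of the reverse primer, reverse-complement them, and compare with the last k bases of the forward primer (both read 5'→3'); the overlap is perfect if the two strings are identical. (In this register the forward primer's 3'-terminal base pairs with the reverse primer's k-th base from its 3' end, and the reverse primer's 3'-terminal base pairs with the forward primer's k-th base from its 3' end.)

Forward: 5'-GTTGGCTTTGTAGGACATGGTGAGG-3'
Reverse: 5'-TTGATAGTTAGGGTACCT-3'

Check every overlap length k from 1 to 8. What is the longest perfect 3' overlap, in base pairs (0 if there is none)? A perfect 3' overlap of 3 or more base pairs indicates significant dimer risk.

Longest perfect overlap: 3 complementary base pairs; significant dimer risk (threshold 3).

Last 8 bases (5'→3') — forward …TGGTGAGG, reverse …GGGTACCT.
Reverse complement of the reverse primer's last 8 bases: AGGTACCC; its first k bases are the reverse complement of the reverse primer's last k bases, so a perfect k-base overlap needs the forward primer's last k bases to equal them.
Comparing (forward last k vs required): k=1: G vs A ✗; k=2: GG vs AG ✗; k=3: AGG vs AGG ✓; k=4: GAGG vs AGGT ✗; k=5: TGAGG vs AGGTA ✗; k=6: GTGAGG vs AGGTAC ✗; k=7: GGTGAGG vs AGGTACC ✗; k=8: TGGTGAGG vs AGGTACCC ✗.
Only k = 3 is perfect, so the longest perfect 3' overlap is 3.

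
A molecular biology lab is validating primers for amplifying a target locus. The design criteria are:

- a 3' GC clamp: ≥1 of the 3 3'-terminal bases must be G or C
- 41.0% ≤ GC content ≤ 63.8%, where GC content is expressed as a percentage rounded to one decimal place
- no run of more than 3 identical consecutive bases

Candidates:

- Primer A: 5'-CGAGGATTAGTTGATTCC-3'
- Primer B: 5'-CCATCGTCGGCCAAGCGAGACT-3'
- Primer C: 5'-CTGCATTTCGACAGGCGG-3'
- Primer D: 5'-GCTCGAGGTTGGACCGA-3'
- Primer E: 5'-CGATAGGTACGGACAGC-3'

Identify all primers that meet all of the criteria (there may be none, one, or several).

Primer A (18 nt, A=4 T=6 G=5 C=3): 3' end TCC has 2 G/C ✓; GC 8/18 = 44.4% ✓; longest run = 2 ✓ — passes.
Primer B (22 nt, A=5 T=3 G=6 C=8): 3' end ACT has 1 G/C ✓; GC 14/22 = 63.6% ✓; longest run = 2 ✓ — passes.
Primer C (18 nt, A=3 T=4 G=6 C=5): 3' end CGG has 3 G/C ✓; GC 11/18 = 61.1% ✓; longest run = 3 ✓ — passes.
Primer D (17 nt, A=3 T=3 G=7 C=4): 3' end CGA has 2 G/C ✓; GC 11/17 = 64.7%, outside 41.0–63.8% ✗; longest run = 2 ✓ — fails.
Primer E (17 nt, A=5 T=2 G=6 C=4): 3' end AGC has 2 G/C ✓; GC 10/17 = 58.8% ✓; longest run = 2 ✓ — passes.

Primer A, Primer B, Primer C and Primer E.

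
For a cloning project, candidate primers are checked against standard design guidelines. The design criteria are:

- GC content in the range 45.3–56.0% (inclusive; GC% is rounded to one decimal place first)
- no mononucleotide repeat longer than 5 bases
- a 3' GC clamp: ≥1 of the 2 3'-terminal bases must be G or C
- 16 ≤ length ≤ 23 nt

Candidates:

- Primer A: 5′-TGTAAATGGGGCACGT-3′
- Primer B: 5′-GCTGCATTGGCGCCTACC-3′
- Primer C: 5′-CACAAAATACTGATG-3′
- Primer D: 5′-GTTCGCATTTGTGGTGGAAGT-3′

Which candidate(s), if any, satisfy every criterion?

Primer A (16 nt, A=4 T=4 G=6 C=2): GC 8/16 = 50.0% ✓; longest run = 4 ✓; 3' end GT has 1 G/C ✓; length 16 ✓ — passes.
Primer B (18 nt, A=2 T=4 G=5 C=7): GC 12/18 = 66.7%, outside 45.3–56.0% ✗; longest run = 2 ✓; 3' end CC has 2 G/C ✓; length 18 ✓ — fails.
Primer C (15 nt, A=7 T=3 G=2 C=3): GC 5/15 = 33.3%, outside 45.3–56.0% ✗; longest run = 4 ✓; 3' end TG has 1 G/C ✓; length 15, outside 16–23 ✗ — fails.
Primer D (21 nt, A=3 T=8 G=8 C=2): GC 10/21 = 47.6% ✓; longest run = 3 ✓; 3' end GT has 1 G/C ✓; length 21 ✓ — passes.

Primer A and Primer D.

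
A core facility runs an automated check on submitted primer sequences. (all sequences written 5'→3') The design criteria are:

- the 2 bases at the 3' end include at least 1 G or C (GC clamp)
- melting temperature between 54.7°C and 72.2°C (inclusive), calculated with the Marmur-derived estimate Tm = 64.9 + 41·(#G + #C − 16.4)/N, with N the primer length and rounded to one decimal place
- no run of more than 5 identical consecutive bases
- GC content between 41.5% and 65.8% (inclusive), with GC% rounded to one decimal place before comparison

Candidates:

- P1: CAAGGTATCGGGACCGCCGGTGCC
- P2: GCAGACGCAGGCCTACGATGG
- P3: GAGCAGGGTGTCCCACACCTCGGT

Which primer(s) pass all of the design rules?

None of the candidates satisfy all criteria.

P1 (24 nt, A=4 T=3 G=9 C=8): 3' end CC has 2 G/C ✓; Tm = 64.9 + 41·(17 − 16.4)/24 = 65.9°C ✓; longest run = 3 ✓; GC 17/24 = 70.8%, outside 41.5–65.8% ✗ — fails.
P2 (21 nt, A=5 T=2 G=8 C=6): 3' end GG has 2 G/C ✓; Tm = 64.9 + 41·(14 − 16.4)/21 = 60.2°C ✓; longest run = 2 ✓; GC 14/21 = 66.7%, outside 41.5–65.8% ✗ — fails.
P3 (24 nt, A=4 T=4 G=8 C=8): 3' end GT has 1 G/C ✓; Tm = 64.9 + 41·(16 − 16.4)/24 = 64.2°C ✓; longest run = 3 ✓; GC 16/24 = 66.7%, outside 41.5–65.8% ✗ — fails.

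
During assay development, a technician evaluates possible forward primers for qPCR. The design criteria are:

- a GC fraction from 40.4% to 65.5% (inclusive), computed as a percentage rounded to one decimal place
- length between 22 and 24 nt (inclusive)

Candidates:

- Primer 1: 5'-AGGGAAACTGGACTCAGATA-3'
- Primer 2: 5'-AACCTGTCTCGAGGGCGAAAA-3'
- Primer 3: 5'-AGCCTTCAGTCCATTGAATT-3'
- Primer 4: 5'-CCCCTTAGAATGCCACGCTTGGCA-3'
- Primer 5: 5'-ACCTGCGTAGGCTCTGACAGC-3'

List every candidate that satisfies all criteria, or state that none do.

Primer 1 (20 nt, A=8 T=3 G=6 C=3): GC 9/20 = 45.0% ✓; length 20, outside 22–24 ✗ — fails.
Primer 2 (21 nt, A=7 T=3 G=6 C=5): GC 11/21 = 52.4% ✓; length 21, outside 22–24 ✗ — fails.
Primer 3 (20 nt, A=5 T=7 G=3 C=5): GC 8/20 = 40.0%, outside 40.4–65.5% ✗; length 20, outside 22–24 ✗ — fails.
Primer 4 (24 nt, A=5 T=5 G=5 C=9): GC 14/24 = 58.3% ✓; length 24 ✓ — passes.
Primer 5 (21 nt, A=4 T=4 G=6 C=7): GC 13/21 = 61.9% ✓; length 21, outside 22–24 ✗ — fails.

Primer 4 only.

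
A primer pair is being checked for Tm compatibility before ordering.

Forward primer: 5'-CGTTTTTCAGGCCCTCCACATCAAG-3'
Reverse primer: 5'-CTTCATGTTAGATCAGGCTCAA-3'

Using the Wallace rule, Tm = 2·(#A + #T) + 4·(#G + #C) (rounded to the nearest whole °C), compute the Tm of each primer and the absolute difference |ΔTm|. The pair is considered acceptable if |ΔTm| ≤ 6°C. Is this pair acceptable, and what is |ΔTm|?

|ΔTm| = 14°C; the pair is not acceptable.

Forward: A=5 T=7 G=4 C=9 → Tm = 2·12 + 4·13 = 76°C.
Reverse: A=6 T=7 G=4 C=5 → Tm = 2·13 + 4·9 = 62°C.
|ΔTm| = |76 − 62| = 14°C, > 6°C.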